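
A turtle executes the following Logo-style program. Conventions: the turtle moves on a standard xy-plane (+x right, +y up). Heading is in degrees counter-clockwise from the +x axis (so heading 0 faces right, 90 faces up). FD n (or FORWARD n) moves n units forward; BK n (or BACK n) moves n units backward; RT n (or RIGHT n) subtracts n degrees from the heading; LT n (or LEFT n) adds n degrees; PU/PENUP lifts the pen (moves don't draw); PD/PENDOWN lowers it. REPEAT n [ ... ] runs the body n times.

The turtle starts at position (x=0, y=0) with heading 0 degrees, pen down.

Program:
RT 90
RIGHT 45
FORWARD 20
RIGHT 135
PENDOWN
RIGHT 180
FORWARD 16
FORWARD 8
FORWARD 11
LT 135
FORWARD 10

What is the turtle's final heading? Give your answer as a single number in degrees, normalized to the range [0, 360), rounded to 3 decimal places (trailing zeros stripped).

Executing turtle program step by step:
Start: pos=(0,0), heading=0, pen down
RT 90: heading 0 -> 270
RT 45: heading 270 -> 225
FD 20: (0,0) -> (-14.142,-14.142) [heading=225, draw]
RT 135: heading 225 -> 90
PD: pen down
RT 180: heading 90 -> 270
FD 16: (-14.142,-14.142) -> (-14.142,-30.142) [heading=270, draw]
FD 8: (-14.142,-30.142) -> (-14.142,-38.142) [heading=270, draw]
FD 11: (-14.142,-38.142) -> (-14.142,-49.142) [heading=270, draw]
LT 135: heading 270 -> 45
FD 10: (-14.142,-49.142) -> (-7.071,-42.071) [heading=45, draw]
Final: pos=(-7.071,-42.071), heading=45, 5 segment(s) drawn

Answer: 45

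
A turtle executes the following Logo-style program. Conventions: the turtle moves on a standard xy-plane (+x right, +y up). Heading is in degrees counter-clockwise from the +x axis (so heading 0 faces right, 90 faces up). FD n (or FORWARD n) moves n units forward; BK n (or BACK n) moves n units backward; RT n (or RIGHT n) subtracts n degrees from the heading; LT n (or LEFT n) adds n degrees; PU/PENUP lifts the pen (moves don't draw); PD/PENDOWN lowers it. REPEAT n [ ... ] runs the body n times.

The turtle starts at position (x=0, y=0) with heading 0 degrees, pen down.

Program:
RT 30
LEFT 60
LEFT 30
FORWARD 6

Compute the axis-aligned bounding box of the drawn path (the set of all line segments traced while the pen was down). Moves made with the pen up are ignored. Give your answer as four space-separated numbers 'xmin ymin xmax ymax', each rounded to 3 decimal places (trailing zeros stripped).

Executing turtle program step by step:
Start: pos=(0,0), heading=0, pen down
RT 30: heading 0 -> 330
LT 60: heading 330 -> 30
LT 30: heading 30 -> 60
FD 6: (0,0) -> (3,5.196) [heading=60, draw]
Final: pos=(3,5.196), heading=60, 1 segment(s) drawn

Segment endpoints: x in {0, 3}, y in {0, 5.196}
xmin=0, ymin=0, xmax=3, ymax=5.196

Answer: 0 0 3 5.196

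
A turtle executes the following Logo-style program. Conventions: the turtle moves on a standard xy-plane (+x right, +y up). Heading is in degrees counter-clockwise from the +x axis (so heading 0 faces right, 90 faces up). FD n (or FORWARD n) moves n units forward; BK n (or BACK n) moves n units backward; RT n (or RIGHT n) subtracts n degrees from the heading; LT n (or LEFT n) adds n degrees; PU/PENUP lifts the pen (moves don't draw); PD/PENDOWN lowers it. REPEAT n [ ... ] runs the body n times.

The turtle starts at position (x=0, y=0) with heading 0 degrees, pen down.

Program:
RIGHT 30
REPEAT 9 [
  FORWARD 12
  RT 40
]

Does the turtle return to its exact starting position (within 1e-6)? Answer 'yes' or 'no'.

Executing turtle program step by step:
Start: pos=(0,0), heading=0, pen down
RT 30: heading 0 -> 330
REPEAT 9 [
  -- iteration 1/9 --
  FD 12: (0,0) -> (10.392,-6) [heading=330, draw]
  RT 40: heading 330 -> 290
  -- iteration 2/9 --
  FD 12: (10.392,-6) -> (14.497,-17.276) [heading=290, draw]
  RT 40: heading 290 -> 250
  -- iteration 3/9 --
  FD 12: (14.497,-17.276) -> (10.392,-28.553) [heading=250, draw]
  RT 40: heading 250 -> 210
  -- iteration 4/9 --
  FD 12: (10.392,-28.553) -> (0,-34.553) [heading=210, draw]
  RT 40: heading 210 -> 170
  -- iteration 5/9 --
  FD 12: (0,-34.553) -> (-11.818,-32.469) [heading=170, draw]
  RT 40: heading 170 -> 130
  -- iteration 6/9 --
  FD 12: (-11.818,-32.469) -> (-19.531,-23.276) [heading=130, draw]
  RT 40: heading 130 -> 90
  -- iteration 7/9 --
  FD 12: (-19.531,-23.276) -> (-19.531,-11.276) [heading=90, draw]
  RT 40: heading 90 -> 50
  -- iteration 8/9 --
  FD 12: (-19.531,-11.276) -> (-11.818,-2.084) [heading=50, draw]
  RT 40: heading 50 -> 10
  -- iteration 9/9 --
  FD 12: (-11.818,-2.084) -> (0,0) [heading=10, draw]
  RT 40: heading 10 -> 330
]
Final: pos=(0,0), heading=330, 9 segment(s) drawn

Start position: (0, 0)
Final position: (0, 0)
Distance = 0; < 1e-6 -> CLOSED

Answer: yes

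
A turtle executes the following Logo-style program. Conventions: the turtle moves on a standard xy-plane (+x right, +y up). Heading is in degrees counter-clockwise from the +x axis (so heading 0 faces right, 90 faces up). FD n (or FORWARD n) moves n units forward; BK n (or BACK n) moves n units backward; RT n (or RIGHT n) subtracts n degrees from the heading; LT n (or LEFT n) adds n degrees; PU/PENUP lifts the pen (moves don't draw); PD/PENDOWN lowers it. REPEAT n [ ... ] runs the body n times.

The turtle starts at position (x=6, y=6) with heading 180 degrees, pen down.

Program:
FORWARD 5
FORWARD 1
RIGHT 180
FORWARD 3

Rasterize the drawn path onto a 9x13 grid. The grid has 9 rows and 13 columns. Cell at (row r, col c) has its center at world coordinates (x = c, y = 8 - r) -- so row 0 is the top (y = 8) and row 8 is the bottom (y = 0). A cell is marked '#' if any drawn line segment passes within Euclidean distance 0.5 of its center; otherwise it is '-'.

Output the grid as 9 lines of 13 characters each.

Segment 0: (6,6) -> (1,6)
Segment 1: (1,6) -> (0,6)
Segment 2: (0,6) -> (3,6)

Answer: -------------
-------------
#######------
-------------
-------------
-------------
-------------
-------------
-------------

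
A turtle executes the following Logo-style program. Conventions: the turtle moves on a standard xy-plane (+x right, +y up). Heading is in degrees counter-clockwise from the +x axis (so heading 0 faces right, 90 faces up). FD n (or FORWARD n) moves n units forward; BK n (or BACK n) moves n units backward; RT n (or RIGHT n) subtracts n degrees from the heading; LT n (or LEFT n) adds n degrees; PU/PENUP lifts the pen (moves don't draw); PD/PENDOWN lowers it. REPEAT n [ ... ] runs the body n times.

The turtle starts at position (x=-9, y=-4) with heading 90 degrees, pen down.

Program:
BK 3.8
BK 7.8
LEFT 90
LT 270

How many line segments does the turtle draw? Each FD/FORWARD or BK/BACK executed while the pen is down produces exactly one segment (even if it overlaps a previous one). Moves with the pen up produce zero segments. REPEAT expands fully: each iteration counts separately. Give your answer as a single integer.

Executing turtle program step by step:
Start: pos=(-9,-4), heading=90, pen down
BK 3.8: (-9,-4) -> (-9,-7.8) [heading=90, draw]
BK 7.8: (-9,-7.8) -> (-9,-15.6) [heading=90, draw]
LT 90: heading 90 -> 180
LT 270: heading 180 -> 90
Final: pos=(-9,-15.6), heading=90, 2 segment(s) drawn
Segments drawn: 2

Answer: 2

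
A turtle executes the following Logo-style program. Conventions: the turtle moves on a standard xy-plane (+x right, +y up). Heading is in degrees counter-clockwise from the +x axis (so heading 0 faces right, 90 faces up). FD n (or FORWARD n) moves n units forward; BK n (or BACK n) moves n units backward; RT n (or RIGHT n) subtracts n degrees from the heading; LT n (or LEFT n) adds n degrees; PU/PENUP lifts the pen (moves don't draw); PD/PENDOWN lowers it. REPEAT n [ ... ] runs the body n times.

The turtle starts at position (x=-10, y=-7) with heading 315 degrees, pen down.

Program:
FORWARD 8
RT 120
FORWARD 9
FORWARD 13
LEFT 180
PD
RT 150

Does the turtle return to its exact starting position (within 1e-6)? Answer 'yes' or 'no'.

Answer: no

Derivation:
Executing turtle program step by step:
Start: pos=(-10,-7), heading=315, pen down
FD 8: (-10,-7) -> (-4.343,-12.657) [heading=315, draw]
RT 120: heading 315 -> 195
FD 9: (-4.343,-12.657) -> (-13.036,-14.986) [heading=195, draw]
FD 13: (-13.036,-14.986) -> (-25.594,-18.351) [heading=195, draw]
LT 180: heading 195 -> 15
PD: pen down
RT 150: heading 15 -> 225
Final: pos=(-25.594,-18.351), heading=225, 3 segment(s) drawn

Start position: (-10, -7)
Final position: (-25.594, -18.351)
Distance = 19.287; >= 1e-6 -> NOT closed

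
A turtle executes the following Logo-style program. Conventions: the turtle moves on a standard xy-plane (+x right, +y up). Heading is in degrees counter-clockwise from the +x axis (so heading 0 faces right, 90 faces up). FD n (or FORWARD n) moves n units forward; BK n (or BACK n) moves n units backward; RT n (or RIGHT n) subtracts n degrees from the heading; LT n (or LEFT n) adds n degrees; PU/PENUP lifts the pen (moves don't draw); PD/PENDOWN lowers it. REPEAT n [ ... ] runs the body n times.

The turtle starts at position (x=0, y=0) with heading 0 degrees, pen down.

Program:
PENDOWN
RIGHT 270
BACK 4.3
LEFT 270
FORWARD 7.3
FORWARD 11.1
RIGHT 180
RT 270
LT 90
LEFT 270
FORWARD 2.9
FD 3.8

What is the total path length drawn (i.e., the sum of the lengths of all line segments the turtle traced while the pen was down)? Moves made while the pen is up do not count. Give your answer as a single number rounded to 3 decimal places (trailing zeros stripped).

Answer: 29.4

Derivation:
Executing turtle program step by step:
Start: pos=(0,0), heading=0, pen down
PD: pen down
RT 270: heading 0 -> 90
BK 4.3: (0,0) -> (0,-4.3) [heading=90, draw]
LT 270: heading 90 -> 0
FD 7.3: (0,-4.3) -> (7.3,-4.3) [heading=0, draw]
FD 11.1: (7.3,-4.3) -> (18.4,-4.3) [heading=0, draw]
RT 180: heading 0 -> 180
RT 270: heading 180 -> 270
LT 90: heading 270 -> 0
LT 270: heading 0 -> 270
FD 2.9: (18.4,-4.3) -> (18.4,-7.2) [heading=270, draw]
FD 3.8: (18.4,-7.2) -> (18.4,-11) [heading=270, draw]
Final: pos=(18.4,-11), heading=270, 5 segment(s) drawn

Segment lengths:
  seg 1: (0,0) -> (0,-4.3), length = 4.3
  seg 2: (0,-4.3) -> (7.3,-4.3), length = 7.3
  seg 3: (7.3,-4.3) -> (18.4,-4.3), length = 11.1
  seg 4: (18.4,-4.3) -> (18.4,-7.2), length = 2.9
  seg 5: (18.4,-7.2) -> (18.4,-11), length = 3.8
Total = 29.4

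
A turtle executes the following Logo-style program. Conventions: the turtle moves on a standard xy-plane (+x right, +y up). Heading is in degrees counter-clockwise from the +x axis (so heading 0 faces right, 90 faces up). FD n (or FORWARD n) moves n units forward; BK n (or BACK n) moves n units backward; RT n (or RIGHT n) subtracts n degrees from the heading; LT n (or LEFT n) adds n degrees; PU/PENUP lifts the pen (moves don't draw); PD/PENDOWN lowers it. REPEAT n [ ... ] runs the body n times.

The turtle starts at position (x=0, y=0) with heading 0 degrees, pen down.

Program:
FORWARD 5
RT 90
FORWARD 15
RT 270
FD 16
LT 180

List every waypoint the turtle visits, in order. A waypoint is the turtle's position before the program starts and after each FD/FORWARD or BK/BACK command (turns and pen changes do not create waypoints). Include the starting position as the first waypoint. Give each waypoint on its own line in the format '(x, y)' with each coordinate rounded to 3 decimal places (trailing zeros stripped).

Executing turtle program step by step:
Start: pos=(0,0), heading=0, pen down
FD 5: (0,0) -> (5,0) [heading=0, draw]
RT 90: heading 0 -> 270
FD 15: (5,0) -> (5,-15) [heading=270, draw]
RT 270: heading 270 -> 0
FD 16: (5,-15) -> (21,-15) [heading=0, draw]
LT 180: heading 0 -> 180
Final: pos=(21,-15), heading=180, 3 segment(s) drawn
Waypoints (4 total):
(0, 0)
(5, 0)
(5, -15)
(21, -15)

Answer: (0, 0)
(5, 0)
(5, -15)
(21, -15)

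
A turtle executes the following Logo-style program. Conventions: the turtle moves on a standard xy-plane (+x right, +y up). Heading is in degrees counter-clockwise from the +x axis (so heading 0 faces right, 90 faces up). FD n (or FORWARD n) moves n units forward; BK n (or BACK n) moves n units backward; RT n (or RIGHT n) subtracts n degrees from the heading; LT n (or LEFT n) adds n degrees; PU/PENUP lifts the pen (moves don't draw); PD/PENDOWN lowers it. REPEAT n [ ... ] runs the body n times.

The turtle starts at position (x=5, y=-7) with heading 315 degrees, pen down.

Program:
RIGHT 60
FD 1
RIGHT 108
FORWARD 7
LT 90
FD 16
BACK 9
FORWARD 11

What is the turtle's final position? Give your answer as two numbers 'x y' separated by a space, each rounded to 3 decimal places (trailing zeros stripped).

Executing turtle program step by step:
Start: pos=(5,-7), heading=315, pen down
RT 60: heading 315 -> 255
FD 1: (5,-7) -> (4.741,-7.966) [heading=255, draw]
RT 108: heading 255 -> 147
FD 7: (4.741,-7.966) -> (-1.13,-4.153) [heading=147, draw]
LT 90: heading 147 -> 237
FD 16: (-1.13,-4.153) -> (-9.844,-17.572) [heading=237, draw]
BK 9: (-9.844,-17.572) -> (-4.942,-10.024) [heading=237, draw]
FD 11: (-4.942,-10.024) -> (-10.933,-19.25) [heading=237, draw]
Final: pos=(-10.933,-19.25), heading=237, 5 segment(s) drawn

Answer: -10.933 -19.25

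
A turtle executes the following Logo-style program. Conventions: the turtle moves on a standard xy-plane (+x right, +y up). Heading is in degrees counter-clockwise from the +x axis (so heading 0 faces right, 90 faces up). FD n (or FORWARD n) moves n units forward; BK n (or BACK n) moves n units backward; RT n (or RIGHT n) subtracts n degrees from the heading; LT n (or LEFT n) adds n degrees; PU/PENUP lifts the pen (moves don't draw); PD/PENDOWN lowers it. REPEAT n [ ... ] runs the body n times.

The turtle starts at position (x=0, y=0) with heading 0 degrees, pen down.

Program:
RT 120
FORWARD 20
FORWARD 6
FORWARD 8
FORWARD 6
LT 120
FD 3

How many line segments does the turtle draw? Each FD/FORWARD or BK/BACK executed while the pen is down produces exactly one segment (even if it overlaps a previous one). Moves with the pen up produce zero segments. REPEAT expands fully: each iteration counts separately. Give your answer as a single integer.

Answer: 5

Derivation:
Executing turtle program step by step:
Start: pos=(0,0), heading=0, pen down
RT 120: heading 0 -> 240
FD 20: (0,0) -> (-10,-17.321) [heading=240, draw]
FD 6: (-10,-17.321) -> (-13,-22.517) [heading=240, draw]
FD 8: (-13,-22.517) -> (-17,-29.445) [heading=240, draw]
FD 6: (-17,-29.445) -> (-20,-34.641) [heading=240, draw]
LT 120: heading 240 -> 0
FD 3: (-20,-34.641) -> (-17,-34.641) [heading=0, draw]
Final: pos=(-17,-34.641), heading=0, 5 segment(s) drawn
Segments drawn: 5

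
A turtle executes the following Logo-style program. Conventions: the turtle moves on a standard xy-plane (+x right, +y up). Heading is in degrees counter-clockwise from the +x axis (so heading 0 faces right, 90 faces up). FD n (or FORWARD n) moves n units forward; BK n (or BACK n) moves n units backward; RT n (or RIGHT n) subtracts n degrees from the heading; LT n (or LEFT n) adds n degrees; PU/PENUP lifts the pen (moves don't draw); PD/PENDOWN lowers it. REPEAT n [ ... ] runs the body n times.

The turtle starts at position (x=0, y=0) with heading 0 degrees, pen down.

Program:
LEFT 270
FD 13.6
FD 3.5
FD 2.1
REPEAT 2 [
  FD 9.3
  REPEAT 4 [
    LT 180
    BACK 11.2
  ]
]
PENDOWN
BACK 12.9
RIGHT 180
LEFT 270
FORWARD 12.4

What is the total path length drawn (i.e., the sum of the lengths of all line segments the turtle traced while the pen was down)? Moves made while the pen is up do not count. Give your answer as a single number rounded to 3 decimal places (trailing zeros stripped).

Answer: 152.7

Derivation:
Executing turtle program step by step:
Start: pos=(0,0), heading=0, pen down
LT 270: heading 0 -> 270
FD 13.6: (0,0) -> (0,-13.6) [heading=270, draw]
FD 3.5: (0,-13.6) -> (0,-17.1) [heading=270, draw]
FD 2.1: (0,-17.1) -> (0,-19.2) [heading=270, draw]
REPEAT 2 [
  -- iteration 1/2 --
  FD 9.3: (0,-19.2) -> (0,-28.5) [heading=270, draw]
  REPEAT 4 [
    -- iteration 1/4 --
    LT 180: heading 270 -> 90
    BK 11.2: (0,-28.5) -> (0,-39.7) [heading=90, draw]
    -- iteration 2/4 --
    LT 180: heading 90 -> 270
    BK 11.2: (0,-39.7) -> (0,-28.5) [heading=270, draw]
    -- iteration 3/4 --
    LT 180: heading 270 -> 90
    BK 11.2: (0,-28.5) -> (0,-39.7) [heading=90, draw]
    -- iteration 4/4 --
    LT 180: heading 90 -> 270
    BK 11.2: (0,-39.7) -> (0,-28.5) [heading=270, draw]
  ]
  -- iteration 2/2 --
  FD 9.3: (0,-28.5) -> (0,-37.8) [heading=270, draw]
  REPEAT 4 [
    -- iteration 1/4 --
    LT 180: heading 270 -> 90
    BK 11.2: (0,-37.8) -> (0,-49) [heading=90, draw]
    -- iteration 2/4 --
    LT 180: heading 90 -> 270
    BK 11.2: (0,-49) -> (0,-37.8) [heading=270, draw]
    -- iteration 3/4 --
    LT 180: heading 270 -> 90
    BK 11.2: (0,-37.8) -> (0,-49) [heading=90, draw]
    -- iteration 4/4 --
    LT 180: heading 90 -> 270
    BK 11.2: (0,-49) -> (0,-37.8) [heading=270, draw]
  ]
]
PD: pen down
BK 12.9: (0,-37.8) -> (0,-24.9) [heading=270, draw]
RT 180: heading 270 -> 90
LT 270: heading 90 -> 0
FD 12.4: (0,-24.9) -> (12.4,-24.9) [heading=0, draw]
Final: pos=(12.4,-24.9), heading=0, 15 segment(s) drawn

Segment lengths:
  seg 1: (0,0) -> (0,-13.6), length = 13.6
  seg 2: (0,-13.6) -> (0,-17.1), length = 3.5
  seg 3: (0,-17.1) -> (0,-19.2), length = 2.1
  seg 4: (0,-19.2) -> (0,-28.5), length = 9.3
  seg 5: (0,-28.5) -> (0,-39.7), length = 11.2
  seg 6: (0,-39.7) -> (0,-28.5), length = 11.2
  seg 7: (0,-28.5) -> (0,-39.7), length = 11.2
  seg 8: (0,-39.7) -> (0,-28.5), length = 11.2
  seg 9: (0,-28.5) -> (0,-37.8), length = 9.3
  seg 10: (0,-37.8) -> (0,-49), length = 11.2
  seg 11: (0,-49) -> (0,-37.8), length = 11.2
  seg 12: (0,-37.8) -> (0,-49), length = 11.2
  seg 13: (0,-49) -> (0,-37.8), length = 11.2
  seg 14: (0,-37.8) -> (0,-24.9), length = 12.9
  seg 15: (0,-24.9) -> (12.4,-24.9), length = 12.4
Total = 152.7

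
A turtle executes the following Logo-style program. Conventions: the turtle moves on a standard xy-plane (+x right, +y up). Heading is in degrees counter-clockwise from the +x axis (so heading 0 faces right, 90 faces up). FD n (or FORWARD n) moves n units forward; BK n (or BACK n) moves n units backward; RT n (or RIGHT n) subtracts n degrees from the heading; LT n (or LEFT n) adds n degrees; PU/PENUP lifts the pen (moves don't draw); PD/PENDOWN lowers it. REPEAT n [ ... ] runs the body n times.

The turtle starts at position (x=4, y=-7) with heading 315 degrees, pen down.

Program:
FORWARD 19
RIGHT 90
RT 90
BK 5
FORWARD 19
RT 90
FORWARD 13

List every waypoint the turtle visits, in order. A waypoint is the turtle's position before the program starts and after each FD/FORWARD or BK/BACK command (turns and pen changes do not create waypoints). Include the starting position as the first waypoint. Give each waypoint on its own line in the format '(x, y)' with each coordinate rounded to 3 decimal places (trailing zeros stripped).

Executing turtle program step by step:
Start: pos=(4,-7), heading=315, pen down
FD 19: (4,-7) -> (17.435,-20.435) [heading=315, draw]
RT 90: heading 315 -> 225
RT 90: heading 225 -> 135
BK 5: (17.435,-20.435) -> (20.971,-23.971) [heading=135, draw]
FD 19: (20.971,-23.971) -> (7.536,-10.536) [heading=135, draw]
RT 90: heading 135 -> 45
FD 13: (7.536,-10.536) -> (16.728,-1.343) [heading=45, draw]
Final: pos=(16.728,-1.343), heading=45, 4 segment(s) drawn
Waypoints (5 total):
(4, -7)
(17.435, -20.435)
(20.971, -23.971)
(7.536, -10.536)
(16.728, -1.343)

Answer: (4, -7)
(17.435, -20.435)
(20.971, -23.971)
(7.536, -10.536)
(16.728, -1.343)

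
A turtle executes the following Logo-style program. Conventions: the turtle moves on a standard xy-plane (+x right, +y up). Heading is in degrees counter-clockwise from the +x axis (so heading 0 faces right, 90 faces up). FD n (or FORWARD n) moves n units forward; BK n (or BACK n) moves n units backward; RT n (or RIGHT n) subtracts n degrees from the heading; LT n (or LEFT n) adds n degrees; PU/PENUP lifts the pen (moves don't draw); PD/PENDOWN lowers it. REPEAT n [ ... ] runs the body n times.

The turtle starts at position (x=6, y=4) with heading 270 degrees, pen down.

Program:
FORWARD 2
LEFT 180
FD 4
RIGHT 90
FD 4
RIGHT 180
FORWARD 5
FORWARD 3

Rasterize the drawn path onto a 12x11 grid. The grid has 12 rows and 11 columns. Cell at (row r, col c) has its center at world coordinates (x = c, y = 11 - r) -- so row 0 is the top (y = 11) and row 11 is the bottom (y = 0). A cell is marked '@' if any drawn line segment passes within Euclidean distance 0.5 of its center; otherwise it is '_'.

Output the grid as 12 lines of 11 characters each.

Answer: ___________
___________
___________
___________
___________
__@@@@@@@@@
______@____
______@____
______@____
______@____
___________
___________

Derivation:
Segment 0: (6,4) -> (6,2)
Segment 1: (6,2) -> (6,6)
Segment 2: (6,6) -> (10,6)
Segment 3: (10,6) -> (5,6)
Segment 4: (5,6) -> (2,6)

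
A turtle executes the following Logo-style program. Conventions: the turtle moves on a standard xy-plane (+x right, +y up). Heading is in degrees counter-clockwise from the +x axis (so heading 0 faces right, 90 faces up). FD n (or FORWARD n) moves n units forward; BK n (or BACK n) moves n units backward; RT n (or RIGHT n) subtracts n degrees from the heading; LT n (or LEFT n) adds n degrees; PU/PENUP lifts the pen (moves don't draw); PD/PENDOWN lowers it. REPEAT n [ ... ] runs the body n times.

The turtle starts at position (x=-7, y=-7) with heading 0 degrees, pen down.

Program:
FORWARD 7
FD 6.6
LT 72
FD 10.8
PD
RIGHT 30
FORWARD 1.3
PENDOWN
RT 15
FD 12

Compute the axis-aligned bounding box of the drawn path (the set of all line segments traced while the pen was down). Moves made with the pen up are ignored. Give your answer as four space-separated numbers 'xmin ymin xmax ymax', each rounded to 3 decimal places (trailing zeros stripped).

Executing turtle program step by step:
Start: pos=(-7,-7), heading=0, pen down
FD 7: (-7,-7) -> (0,-7) [heading=0, draw]
FD 6.6: (0,-7) -> (6.6,-7) [heading=0, draw]
LT 72: heading 0 -> 72
FD 10.8: (6.6,-7) -> (9.937,3.271) [heading=72, draw]
PD: pen down
RT 30: heading 72 -> 42
FD 1.3: (9.937,3.271) -> (10.903,4.141) [heading=42, draw]
PD: pen down
RT 15: heading 42 -> 27
FD 12: (10.903,4.141) -> (21.596,9.589) [heading=27, draw]
Final: pos=(21.596,9.589), heading=27, 5 segment(s) drawn

Segment endpoints: x in {-7, 0, 6.6, 9.937, 10.903, 21.596}, y in {-7, 3.271, 4.141, 9.589}
xmin=-7, ymin=-7, xmax=21.596, ymax=9.589

Answer: -7 -7 21.596 9.589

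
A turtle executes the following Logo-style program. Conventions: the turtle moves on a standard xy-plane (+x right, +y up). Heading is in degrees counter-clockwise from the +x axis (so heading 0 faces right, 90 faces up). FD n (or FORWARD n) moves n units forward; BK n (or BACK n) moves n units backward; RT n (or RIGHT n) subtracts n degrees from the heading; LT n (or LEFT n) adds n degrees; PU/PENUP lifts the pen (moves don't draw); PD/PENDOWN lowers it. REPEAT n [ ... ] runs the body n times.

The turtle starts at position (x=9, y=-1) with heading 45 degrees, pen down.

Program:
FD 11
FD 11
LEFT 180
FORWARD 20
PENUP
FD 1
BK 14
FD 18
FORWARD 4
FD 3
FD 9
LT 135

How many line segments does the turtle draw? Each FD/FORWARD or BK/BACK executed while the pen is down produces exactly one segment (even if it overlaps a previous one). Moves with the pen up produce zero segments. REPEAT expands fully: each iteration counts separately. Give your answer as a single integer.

Answer: 3

Derivation:
Executing turtle program step by step:
Start: pos=(9,-1), heading=45, pen down
FD 11: (9,-1) -> (16.778,6.778) [heading=45, draw]
FD 11: (16.778,6.778) -> (24.556,14.556) [heading=45, draw]
LT 180: heading 45 -> 225
FD 20: (24.556,14.556) -> (10.414,0.414) [heading=225, draw]
PU: pen up
FD 1: (10.414,0.414) -> (9.707,-0.293) [heading=225, move]
BK 14: (9.707,-0.293) -> (19.607,9.607) [heading=225, move]
FD 18: (19.607,9.607) -> (6.879,-3.121) [heading=225, move]
FD 4: (6.879,-3.121) -> (4.05,-5.95) [heading=225, move]
FD 3: (4.05,-5.95) -> (1.929,-8.071) [heading=225, move]
FD 9: (1.929,-8.071) -> (-4.435,-14.435) [heading=225, move]
LT 135: heading 225 -> 0
Final: pos=(-4.435,-14.435), heading=0, 3 segment(s) drawn
Segments drawn: 3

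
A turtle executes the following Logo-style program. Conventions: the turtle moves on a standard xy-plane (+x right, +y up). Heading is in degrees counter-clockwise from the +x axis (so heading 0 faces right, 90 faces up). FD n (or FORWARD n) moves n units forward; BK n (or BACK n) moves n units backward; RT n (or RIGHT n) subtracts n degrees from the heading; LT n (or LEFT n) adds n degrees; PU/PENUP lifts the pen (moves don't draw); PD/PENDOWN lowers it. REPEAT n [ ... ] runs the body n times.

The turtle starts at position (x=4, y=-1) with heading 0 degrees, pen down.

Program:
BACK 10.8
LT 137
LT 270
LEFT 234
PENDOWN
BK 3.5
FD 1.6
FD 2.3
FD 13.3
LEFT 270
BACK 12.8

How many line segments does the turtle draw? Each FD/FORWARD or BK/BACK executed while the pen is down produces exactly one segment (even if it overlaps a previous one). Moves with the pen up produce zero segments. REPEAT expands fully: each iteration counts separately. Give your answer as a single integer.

Answer: 6

Derivation:
Executing turtle program step by step:
Start: pos=(4,-1), heading=0, pen down
BK 10.8: (4,-1) -> (-6.8,-1) [heading=0, draw]
LT 137: heading 0 -> 137
LT 270: heading 137 -> 47
LT 234: heading 47 -> 281
PD: pen down
BK 3.5: (-6.8,-1) -> (-7.468,2.436) [heading=281, draw]
FD 1.6: (-7.468,2.436) -> (-7.163,0.865) [heading=281, draw]
FD 2.3: (-7.163,0.865) -> (-6.724,-1.393) [heading=281, draw]
FD 13.3: (-6.724,-1.393) -> (-4.186,-14.448) [heading=281, draw]
LT 270: heading 281 -> 191
BK 12.8: (-4.186,-14.448) -> (8.379,-12.006) [heading=191, draw]
Final: pos=(8.379,-12.006), heading=191, 6 segment(s) drawn
Segments drawn: 6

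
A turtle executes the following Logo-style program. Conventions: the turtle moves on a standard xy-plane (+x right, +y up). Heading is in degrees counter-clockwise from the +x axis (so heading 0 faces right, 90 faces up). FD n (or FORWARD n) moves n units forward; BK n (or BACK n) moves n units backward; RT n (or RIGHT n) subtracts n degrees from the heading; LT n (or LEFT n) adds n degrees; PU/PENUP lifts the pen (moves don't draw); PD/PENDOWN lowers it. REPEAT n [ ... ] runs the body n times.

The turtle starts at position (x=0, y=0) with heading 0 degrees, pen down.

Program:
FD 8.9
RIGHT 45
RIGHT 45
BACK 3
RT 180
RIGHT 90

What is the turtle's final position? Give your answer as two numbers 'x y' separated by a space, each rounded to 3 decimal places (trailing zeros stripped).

Executing turtle program step by step:
Start: pos=(0,0), heading=0, pen down
FD 8.9: (0,0) -> (8.9,0) [heading=0, draw]
RT 45: heading 0 -> 315
RT 45: heading 315 -> 270
BK 3: (8.9,0) -> (8.9,3) [heading=270, draw]
RT 180: heading 270 -> 90
RT 90: heading 90 -> 0
Final: pos=(8.9,3), heading=0, 2 segment(s) drawn

Answer: 8.9 3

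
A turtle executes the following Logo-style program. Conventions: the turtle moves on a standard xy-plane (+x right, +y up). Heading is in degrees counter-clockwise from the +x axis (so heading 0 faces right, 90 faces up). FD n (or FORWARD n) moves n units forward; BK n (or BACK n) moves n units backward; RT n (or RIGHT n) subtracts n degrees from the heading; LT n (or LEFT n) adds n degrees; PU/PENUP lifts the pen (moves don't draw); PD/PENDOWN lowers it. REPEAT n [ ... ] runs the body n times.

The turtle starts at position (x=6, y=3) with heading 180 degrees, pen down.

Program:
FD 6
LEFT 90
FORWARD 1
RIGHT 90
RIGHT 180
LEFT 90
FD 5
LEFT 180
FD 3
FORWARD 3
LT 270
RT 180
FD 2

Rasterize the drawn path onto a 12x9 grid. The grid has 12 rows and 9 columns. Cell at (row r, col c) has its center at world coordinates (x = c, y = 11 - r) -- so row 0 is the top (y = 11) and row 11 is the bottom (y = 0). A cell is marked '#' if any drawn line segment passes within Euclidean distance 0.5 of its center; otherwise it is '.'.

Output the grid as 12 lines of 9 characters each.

Answer: .........
.........
.........
.........
#........
#........
#........
#........
#######..
#........
###......
.........

Derivation:
Segment 0: (6,3) -> (0,3)
Segment 1: (0,3) -> (-0,2)
Segment 2: (-0,2) -> (0,7)
Segment 3: (0,7) -> (-0,4)
Segment 4: (-0,4) -> (-0,1)
Segment 5: (-0,1) -> (2,1)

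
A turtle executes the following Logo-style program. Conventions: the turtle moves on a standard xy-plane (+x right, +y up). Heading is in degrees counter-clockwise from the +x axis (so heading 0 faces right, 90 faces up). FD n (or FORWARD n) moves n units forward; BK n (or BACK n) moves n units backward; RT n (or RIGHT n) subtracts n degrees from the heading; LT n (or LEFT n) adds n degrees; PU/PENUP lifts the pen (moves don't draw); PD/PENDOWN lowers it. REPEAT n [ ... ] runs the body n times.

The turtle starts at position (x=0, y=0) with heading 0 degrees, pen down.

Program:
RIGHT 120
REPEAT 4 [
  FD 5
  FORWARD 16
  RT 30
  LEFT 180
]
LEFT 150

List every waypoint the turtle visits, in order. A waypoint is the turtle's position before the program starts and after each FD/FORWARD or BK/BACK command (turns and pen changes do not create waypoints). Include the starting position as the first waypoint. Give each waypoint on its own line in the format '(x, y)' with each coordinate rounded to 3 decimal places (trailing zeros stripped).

Executing turtle program step by step:
Start: pos=(0,0), heading=0, pen down
RT 120: heading 0 -> 240
REPEAT 4 [
  -- iteration 1/4 --
  FD 5: (0,0) -> (-2.5,-4.33) [heading=240, draw]
  FD 16: (-2.5,-4.33) -> (-10.5,-18.187) [heading=240, draw]
  RT 30: heading 240 -> 210
  LT 180: heading 210 -> 30
  -- iteration 2/4 --
  FD 5: (-10.5,-18.187) -> (-6.17,-15.687) [heading=30, draw]
  FD 16: (-6.17,-15.687) -> (7.687,-7.687) [heading=30, draw]
  RT 30: heading 30 -> 0
  LT 180: heading 0 -> 180
  -- iteration 3/4 --
  FD 5: (7.687,-7.687) -> (2.687,-7.687) [heading=180, draw]
  FD 16: (2.687,-7.687) -> (-13.313,-7.687) [heading=180, draw]
  RT 30: heading 180 -> 150
  LT 180: heading 150 -> 330
  -- iteration 4/4 --
  FD 5: (-13.313,-7.687) -> (-8.983,-10.187) [heading=330, draw]
  FD 16: (-8.983,-10.187) -> (4.873,-18.187) [heading=330, draw]
  RT 30: heading 330 -> 300
  LT 180: heading 300 -> 120
]
LT 150: heading 120 -> 270
Final: pos=(4.873,-18.187), heading=270, 8 segment(s) drawn
Waypoints (9 total):
(0, 0)
(-2.5, -4.33)
(-10.5, -18.187)
(-6.17, -15.687)
(7.687, -7.687)
(2.687, -7.687)
(-13.313, -7.687)
(-8.983, -10.187)
(4.873, -18.187)

Answer: (0, 0)
(-2.5, -4.33)
(-10.5, -18.187)
(-6.17, -15.687)
(7.687, -7.687)
(2.687, -7.687)
(-13.313, -7.687)
(-8.983, -10.187)
(4.873, -18.187)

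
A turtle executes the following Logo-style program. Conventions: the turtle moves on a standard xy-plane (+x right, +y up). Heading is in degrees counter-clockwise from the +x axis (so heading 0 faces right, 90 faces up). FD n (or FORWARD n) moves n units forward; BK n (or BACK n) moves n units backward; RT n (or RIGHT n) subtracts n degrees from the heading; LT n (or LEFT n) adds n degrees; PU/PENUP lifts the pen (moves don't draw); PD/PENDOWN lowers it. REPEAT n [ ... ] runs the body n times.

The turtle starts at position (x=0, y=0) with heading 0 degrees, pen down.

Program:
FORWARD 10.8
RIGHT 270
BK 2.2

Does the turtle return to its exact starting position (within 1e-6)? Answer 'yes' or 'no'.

Answer: no

Derivation:
Executing turtle program step by step:
Start: pos=(0,0), heading=0, pen down
FD 10.8: (0,0) -> (10.8,0) [heading=0, draw]
RT 270: heading 0 -> 90
BK 2.2: (10.8,0) -> (10.8,-2.2) [heading=90, draw]
Final: pos=(10.8,-2.2), heading=90, 2 segment(s) drawn

Start position: (0, 0)
Final position: (10.8, -2.2)
Distance = 11.022; >= 1e-6 -> NOT closed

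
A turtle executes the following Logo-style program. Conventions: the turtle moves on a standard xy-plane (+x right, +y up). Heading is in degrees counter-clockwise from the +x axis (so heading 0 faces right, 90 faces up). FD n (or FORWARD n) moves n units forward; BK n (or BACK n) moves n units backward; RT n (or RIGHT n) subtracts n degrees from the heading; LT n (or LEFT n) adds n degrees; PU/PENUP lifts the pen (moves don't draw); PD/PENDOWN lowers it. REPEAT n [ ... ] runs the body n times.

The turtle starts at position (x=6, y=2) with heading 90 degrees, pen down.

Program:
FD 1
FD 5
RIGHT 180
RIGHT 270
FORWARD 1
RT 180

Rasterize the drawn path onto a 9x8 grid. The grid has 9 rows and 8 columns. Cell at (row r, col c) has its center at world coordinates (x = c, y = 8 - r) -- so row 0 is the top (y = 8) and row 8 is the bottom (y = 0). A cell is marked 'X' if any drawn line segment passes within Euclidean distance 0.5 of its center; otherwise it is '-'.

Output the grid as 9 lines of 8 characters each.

Segment 0: (6,2) -> (6,3)
Segment 1: (6,3) -> (6,8)
Segment 2: (6,8) -> (7,8)

Answer: ------XX
------X-
------X-
------X-
------X-
------X-
------X-
--------
--------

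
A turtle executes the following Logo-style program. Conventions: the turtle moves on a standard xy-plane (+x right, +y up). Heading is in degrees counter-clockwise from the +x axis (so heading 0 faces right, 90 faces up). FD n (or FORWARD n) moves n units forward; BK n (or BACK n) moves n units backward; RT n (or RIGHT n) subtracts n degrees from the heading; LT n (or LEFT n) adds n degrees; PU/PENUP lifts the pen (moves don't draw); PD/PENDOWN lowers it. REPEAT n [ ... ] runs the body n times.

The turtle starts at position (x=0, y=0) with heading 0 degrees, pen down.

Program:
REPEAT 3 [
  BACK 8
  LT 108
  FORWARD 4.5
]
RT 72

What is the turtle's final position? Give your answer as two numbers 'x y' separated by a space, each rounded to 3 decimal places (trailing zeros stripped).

Answer: -0.446 -3.916

Derivation:
Executing turtle program step by step:
Start: pos=(0,0), heading=0, pen down
REPEAT 3 [
  -- iteration 1/3 --
  BK 8: (0,0) -> (-8,0) [heading=0, draw]
  LT 108: heading 0 -> 108
  FD 4.5: (-8,0) -> (-9.391,4.28) [heading=108, draw]
  -- iteration 2/3 --
  BK 8: (-9.391,4.28) -> (-6.918,-3.329) [heading=108, draw]
  LT 108: heading 108 -> 216
  FD 4.5: (-6.918,-3.329) -> (-10.559,-5.974) [heading=216, draw]
  -- iteration 3/3 --
  BK 8: (-10.559,-5.974) -> (-4.087,-1.271) [heading=216, draw]
  LT 108: heading 216 -> 324
  FD 4.5: (-4.087,-1.271) -> (-0.446,-3.916) [heading=324, draw]
]
RT 72: heading 324 -> 252
Final: pos=(-0.446,-3.916), heading=252, 6 segment(s) drawn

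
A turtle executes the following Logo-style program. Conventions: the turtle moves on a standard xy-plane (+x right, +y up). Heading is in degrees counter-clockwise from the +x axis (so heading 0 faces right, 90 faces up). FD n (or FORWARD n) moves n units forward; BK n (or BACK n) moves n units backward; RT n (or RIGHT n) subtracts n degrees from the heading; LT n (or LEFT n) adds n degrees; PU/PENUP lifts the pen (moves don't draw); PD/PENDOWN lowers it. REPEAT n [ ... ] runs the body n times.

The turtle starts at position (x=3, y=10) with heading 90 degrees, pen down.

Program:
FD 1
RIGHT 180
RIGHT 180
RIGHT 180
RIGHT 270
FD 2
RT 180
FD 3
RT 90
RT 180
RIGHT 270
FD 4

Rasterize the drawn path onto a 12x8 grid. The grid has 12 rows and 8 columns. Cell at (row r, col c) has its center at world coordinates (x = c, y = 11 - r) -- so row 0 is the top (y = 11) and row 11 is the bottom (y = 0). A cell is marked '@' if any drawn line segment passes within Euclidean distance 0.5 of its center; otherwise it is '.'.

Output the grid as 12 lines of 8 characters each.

Segment 0: (3,10) -> (3,11)
Segment 1: (3,11) -> (5,11)
Segment 2: (5,11) -> (2,11)
Segment 3: (2,11) -> (6,11)

Answer: ..@@@@@.
...@....
........
........
........
........
........
........
........
........
........
........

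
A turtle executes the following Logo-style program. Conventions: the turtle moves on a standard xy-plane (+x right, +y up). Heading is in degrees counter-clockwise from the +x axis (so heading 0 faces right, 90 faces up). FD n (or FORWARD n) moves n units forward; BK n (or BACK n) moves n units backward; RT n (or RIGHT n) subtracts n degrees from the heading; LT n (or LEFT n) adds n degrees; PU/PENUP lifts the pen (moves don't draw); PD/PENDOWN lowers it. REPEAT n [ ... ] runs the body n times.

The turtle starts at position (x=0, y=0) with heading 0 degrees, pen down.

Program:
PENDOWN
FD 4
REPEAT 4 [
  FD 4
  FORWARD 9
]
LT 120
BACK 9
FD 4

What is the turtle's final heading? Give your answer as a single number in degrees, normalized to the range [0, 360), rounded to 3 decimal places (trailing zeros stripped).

Answer: 120

Derivation:
Executing turtle program step by step:
Start: pos=(0,0), heading=0, pen down
PD: pen down
FD 4: (0,0) -> (4,0) [heading=0, draw]
REPEAT 4 [
  -- iteration 1/4 --
  FD 4: (4,0) -> (8,0) [heading=0, draw]
  FD 9: (8,0) -> (17,0) [heading=0, draw]
  -- iteration 2/4 --
  FD 4: (17,0) -> (21,0) [heading=0, draw]
  FD 9: (21,0) -> (30,0) [heading=0, draw]
  -- iteration 3/4 --
  FD 4: (30,0) -> (34,0) [heading=0, draw]
  FD 9: (34,0) -> (43,0) [heading=0, draw]
  -- iteration 4/4 --
  FD 4: (43,0) -> (47,0) [heading=0, draw]
  FD 9: (47,0) -> (56,0) [heading=0, draw]
]
LT 120: heading 0 -> 120
BK 9: (56,0) -> (60.5,-7.794) [heading=120, draw]
FD 4: (60.5,-7.794) -> (58.5,-4.33) [heading=120, draw]
Final: pos=(58.5,-4.33), heading=120, 11 segment(s) drawn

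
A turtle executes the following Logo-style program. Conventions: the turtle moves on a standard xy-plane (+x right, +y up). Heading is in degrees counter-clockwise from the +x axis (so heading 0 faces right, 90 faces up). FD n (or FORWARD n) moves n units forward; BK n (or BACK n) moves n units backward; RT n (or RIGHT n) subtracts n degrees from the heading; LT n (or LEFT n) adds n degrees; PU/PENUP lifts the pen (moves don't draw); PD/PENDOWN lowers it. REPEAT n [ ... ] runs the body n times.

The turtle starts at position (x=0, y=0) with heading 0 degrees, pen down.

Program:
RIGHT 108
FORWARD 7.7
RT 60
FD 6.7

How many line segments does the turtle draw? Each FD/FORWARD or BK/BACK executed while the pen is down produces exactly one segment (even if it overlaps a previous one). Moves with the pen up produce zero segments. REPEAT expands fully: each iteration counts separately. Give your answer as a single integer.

Executing turtle program step by step:
Start: pos=(0,0), heading=0, pen down
RT 108: heading 0 -> 252
FD 7.7: (0,0) -> (-2.379,-7.323) [heading=252, draw]
RT 60: heading 252 -> 192
FD 6.7: (-2.379,-7.323) -> (-8.933,-8.716) [heading=192, draw]
Final: pos=(-8.933,-8.716), heading=192, 2 segment(s) drawn
Segments drawn: 2

Answer: 2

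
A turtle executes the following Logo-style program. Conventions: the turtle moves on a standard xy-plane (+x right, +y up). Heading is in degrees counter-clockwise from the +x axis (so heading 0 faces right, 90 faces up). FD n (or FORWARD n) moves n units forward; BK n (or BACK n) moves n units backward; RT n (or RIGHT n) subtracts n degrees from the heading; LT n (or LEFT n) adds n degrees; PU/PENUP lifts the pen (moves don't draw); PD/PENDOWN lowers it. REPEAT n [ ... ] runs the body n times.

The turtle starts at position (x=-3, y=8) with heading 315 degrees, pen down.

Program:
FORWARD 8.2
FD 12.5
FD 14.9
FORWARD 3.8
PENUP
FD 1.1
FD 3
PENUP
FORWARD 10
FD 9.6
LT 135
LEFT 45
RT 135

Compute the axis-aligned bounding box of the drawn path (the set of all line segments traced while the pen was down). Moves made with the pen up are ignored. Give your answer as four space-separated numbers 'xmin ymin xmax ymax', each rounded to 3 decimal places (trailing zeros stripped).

Executing turtle program step by step:
Start: pos=(-3,8), heading=315, pen down
FD 8.2: (-3,8) -> (2.798,2.202) [heading=315, draw]
FD 12.5: (2.798,2.202) -> (11.637,-6.637) [heading=315, draw]
FD 14.9: (11.637,-6.637) -> (22.173,-17.173) [heading=315, draw]
FD 3.8: (22.173,-17.173) -> (24.86,-19.86) [heading=315, draw]
PU: pen up
FD 1.1: (24.86,-19.86) -> (25.638,-20.638) [heading=315, move]
FD 3: (25.638,-20.638) -> (27.759,-22.759) [heading=315, move]
PU: pen up
FD 10: (27.759,-22.759) -> (34.83,-29.83) [heading=315, move]
FD 9.6: (34.83,-29.83) -> (41.618,-36.618) [heading=315, move]
LT 135: heading 315 -> 90
LT 45: heading 90 -> 135
RT 135: heading 135 -> 0
Final: pos=(41.618,-36.618), heading=0, 4 segment(s) drawn

Segment endpoints: x in {-3, 2.798, 11.637, 22.173, 24.86}, y in {-19.86, -17.173, -6.637, 2.202, 8}
xmin=-3, ymin=-19.86, xmax=24.86, ymax=8

Answer: -3 -19.86 24.86 8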